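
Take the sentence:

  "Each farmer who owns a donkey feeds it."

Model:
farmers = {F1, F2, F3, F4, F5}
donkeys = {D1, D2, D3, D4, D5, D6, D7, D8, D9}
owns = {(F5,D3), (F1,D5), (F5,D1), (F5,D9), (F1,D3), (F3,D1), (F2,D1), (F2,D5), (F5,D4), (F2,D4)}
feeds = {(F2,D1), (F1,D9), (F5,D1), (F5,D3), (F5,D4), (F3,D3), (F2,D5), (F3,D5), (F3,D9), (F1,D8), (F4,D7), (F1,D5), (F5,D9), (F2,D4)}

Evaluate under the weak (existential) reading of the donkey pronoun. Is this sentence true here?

"it" takes "a donkey" as antecedent — a donkey pronoun bound across the clause boundary.
Weak reading: every farmer f with some owns-donkey has at least one owns-donkey d such that feeds(f,d).
Per farmer: F1:✓  F2:✓  F3:✗  F5:✓
F3 has no witness among its owns-donkeys.

False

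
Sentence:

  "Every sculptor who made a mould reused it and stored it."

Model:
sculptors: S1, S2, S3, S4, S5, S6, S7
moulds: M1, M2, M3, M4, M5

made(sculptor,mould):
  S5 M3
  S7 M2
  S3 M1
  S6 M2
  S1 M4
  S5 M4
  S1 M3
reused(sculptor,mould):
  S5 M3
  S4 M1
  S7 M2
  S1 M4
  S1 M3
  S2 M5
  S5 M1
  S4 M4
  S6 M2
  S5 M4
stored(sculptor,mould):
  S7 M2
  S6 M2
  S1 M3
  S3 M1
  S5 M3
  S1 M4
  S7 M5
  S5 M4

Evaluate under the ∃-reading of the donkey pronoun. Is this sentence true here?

False

"it" takes "a mould" as antecedent — a donkey pronoun bound across the clause boundary.
Weak reading: every sculptor s with some made-mould has at least one made-mould m such that reused(s,m) ∧ stored(s,m).
Per sculptor: S1:✓  S3:✗  S5:✓  S6:✓  S7:✓
S3 has no witness among its made-moulds.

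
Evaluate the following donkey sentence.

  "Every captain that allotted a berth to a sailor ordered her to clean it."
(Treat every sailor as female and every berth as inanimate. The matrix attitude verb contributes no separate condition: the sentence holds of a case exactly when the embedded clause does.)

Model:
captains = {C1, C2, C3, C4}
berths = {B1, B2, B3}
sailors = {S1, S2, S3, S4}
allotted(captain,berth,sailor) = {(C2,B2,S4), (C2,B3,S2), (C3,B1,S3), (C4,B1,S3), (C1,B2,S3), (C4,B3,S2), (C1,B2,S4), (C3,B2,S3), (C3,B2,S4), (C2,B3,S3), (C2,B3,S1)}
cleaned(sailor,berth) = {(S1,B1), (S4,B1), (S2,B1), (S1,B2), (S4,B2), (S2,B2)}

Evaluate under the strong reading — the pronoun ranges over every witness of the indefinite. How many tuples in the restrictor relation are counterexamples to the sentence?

8

"her" takes "a sailor" as antecedent and "it" takes "a berth"; both are donkey pronouns co-varying with the restrictor.
Strong reading: for every (c,b,s) with allotted(c,b,s), cleaned(s,b).
Restrictor triples: (C1,B2,S3)→cleaned(S3,B2) ✗  (C1,B2,S4)→cleaned(S4,B2) ✓  (C2,B2,S4)→cleaned(S4,B2) ✓  (C2,B3,S1)→cleaned(S1,B3) ✗  (C2,B3,S2)→cleaned(S2,B3) ✗  (C2,B3,S3)→cleaned(S3,B3) ✗  (C3,B1,S3)→cleaned(S3,B1) ✗  (C3,B2,S3)→cleaned(S3,B2) ✗  (C3,B2,S4)→cleaned(S4,B2) ✓  (C4,B1,S3)→cleaned(S3,B1) ✗  (C4,B3,S2)→cleaned(S2,B3) ✗
Counterexamples (restrictor triples failing the scope): 8.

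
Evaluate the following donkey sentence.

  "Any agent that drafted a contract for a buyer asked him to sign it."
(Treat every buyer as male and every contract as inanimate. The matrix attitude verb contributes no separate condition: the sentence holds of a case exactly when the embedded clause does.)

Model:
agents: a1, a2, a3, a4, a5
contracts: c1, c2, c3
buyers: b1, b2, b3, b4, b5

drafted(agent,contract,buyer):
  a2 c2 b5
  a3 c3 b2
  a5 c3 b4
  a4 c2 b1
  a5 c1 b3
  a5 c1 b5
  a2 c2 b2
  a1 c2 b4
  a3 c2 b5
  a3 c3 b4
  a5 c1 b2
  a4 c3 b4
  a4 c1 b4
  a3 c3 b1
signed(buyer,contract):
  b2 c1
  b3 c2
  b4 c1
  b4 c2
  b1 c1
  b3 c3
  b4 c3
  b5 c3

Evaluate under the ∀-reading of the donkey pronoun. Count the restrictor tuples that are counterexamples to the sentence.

"him" takes "a buyer" as antecedent and "it" takes "a contract"; both are donkey pronouns co-varying with the restrictor.
Strong reading: for every (a,c,b) with drafted(a,c,b), signed(b,c).
Restrictor triples: (a1,c2,b4)→signed(b4,c2) ✓  (a2,c2,b2)→signed(b2,c2) ✗  (a2,c2,b5)→signed(b5,c2) ✗  (a3,c2,b5)→signed(b5,c2) ✗  (a3,c3,b1)→signed(b1,c3) ✗  (a3,c3,b2)→signed(b2,c3) ✗  (a3,c3,b4)→signed(b4,c3) ✓  (a4,c1,b4)→signed(b4,c1) ✓  (a4,c2,b1)→signed(b1,c2) ✗  (a4,c3,b4)→signed(b4,c3) ✓  (a5,c1,b2)→signed(b2,c1) ✓  (a5,c1,b3)→signed(b3,c1) ✗  (a5,c1,b5)→signed(b5,c1) ✗  (a5,c3,b4)→signed(b4,c3) ✓
Counterexamples (restrictor triples failing the scope): 8.

8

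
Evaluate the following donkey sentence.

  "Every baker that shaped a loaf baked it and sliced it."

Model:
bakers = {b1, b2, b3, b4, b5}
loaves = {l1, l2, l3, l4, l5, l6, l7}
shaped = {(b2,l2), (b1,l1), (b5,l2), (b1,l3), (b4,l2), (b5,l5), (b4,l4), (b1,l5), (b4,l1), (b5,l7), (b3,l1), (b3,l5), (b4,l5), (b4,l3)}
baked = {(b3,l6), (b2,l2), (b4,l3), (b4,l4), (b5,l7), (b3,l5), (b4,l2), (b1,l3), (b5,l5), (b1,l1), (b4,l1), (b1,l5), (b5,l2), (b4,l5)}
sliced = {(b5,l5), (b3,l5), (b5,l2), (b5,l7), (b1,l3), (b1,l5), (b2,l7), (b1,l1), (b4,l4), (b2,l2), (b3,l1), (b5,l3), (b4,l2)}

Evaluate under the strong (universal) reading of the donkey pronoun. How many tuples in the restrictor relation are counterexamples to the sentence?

4

"it" takes "a loaf" as antecedent — a donkey pronoun bound across the clause boundary.
Strong reading: for every (b,l) with shaped(b,l), baked(b,l) ∧ sliced(b,l).
Restrictor pairs: (b1,l1) ✓  (b1,l3) ✓  (b1,l5) ✓  (b2,l2) ✓  (b3,l1) ✗  (b3,l5) ✓  (b4,l1) ✗  (b4,l2) ✓  (b4,l3) ✗  (b4,l4) ✓  (b4,l5) ✗  (b5,l2) ✓  (b5,l5) ✓  (b5,l7) ✓
Counterexamples (restrictor pairs failing the scope): 4.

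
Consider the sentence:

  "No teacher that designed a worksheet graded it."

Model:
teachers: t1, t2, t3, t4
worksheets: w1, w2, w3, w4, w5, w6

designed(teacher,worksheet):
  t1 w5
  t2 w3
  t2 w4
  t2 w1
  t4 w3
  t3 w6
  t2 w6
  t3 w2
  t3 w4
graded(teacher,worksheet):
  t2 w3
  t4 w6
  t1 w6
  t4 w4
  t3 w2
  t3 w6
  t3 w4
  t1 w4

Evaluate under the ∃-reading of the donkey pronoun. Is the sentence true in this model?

"it" takes "a worksheet" as antecedent — a donkey pronoun bound across the clause boundary.
Truth condition: for no (t,w) with designed(t,w) does graded(t,w) hold.
Restrictor pairs — does the scope hold? (t1,w5):fails  (t2,w1):fails  (t2,w3):holds  (t2,w4):fails  (t2,w6):fails  (t3,w2):holds  (t3,w4):holds  (t3,w6):holds  (t4,w3):fails
Scope holds for 4 pair(s), so the sentence is false.

False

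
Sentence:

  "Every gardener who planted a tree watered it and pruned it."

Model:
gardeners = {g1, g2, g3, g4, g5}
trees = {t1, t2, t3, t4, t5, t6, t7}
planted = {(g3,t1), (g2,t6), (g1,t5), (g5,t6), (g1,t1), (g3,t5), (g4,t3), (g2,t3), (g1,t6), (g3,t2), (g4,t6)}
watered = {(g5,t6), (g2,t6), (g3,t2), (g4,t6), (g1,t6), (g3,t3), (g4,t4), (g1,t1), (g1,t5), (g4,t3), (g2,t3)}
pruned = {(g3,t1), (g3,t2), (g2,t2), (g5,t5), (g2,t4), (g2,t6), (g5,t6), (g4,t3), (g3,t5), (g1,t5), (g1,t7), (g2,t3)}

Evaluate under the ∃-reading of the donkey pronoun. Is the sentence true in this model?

"it" takes "a tree" as antecedent — a donkey pronoun bound across the clause boundary.
Weak reading: every gardener g with some planted-tree has at least one planted-tree t such that watered(g,t) ∧ pruned(g,t).
Per gardener: g1:✓  g2:✓  g3:✓  g4:✓  g5:✓
Every gardener in the restrictor has a witness.

True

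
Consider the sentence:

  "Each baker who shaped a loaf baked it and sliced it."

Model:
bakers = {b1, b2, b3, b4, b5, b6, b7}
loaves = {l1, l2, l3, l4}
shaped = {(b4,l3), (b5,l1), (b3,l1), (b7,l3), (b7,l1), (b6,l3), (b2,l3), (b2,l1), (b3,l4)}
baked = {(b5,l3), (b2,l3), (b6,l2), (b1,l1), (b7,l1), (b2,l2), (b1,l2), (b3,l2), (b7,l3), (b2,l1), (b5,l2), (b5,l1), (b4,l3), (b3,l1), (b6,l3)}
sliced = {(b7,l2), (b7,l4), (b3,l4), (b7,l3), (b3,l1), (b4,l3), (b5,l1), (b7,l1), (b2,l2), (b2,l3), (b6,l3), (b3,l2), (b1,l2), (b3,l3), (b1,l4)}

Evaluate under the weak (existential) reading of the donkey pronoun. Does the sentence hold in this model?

"it" takes "a loaf" as antecedent — a donkey pronoun bound across the clause boundary.
Weak reading: every baker b with some shaped-loaf has at least one shaped-loaf l such that baked(b,l) ∧ sliced(b,l).
Per baker: b2:✓  b3:✓  b4:✓  b5:✓  b6:✓  b7:✓
Every baker in the restrictor has a witness.

True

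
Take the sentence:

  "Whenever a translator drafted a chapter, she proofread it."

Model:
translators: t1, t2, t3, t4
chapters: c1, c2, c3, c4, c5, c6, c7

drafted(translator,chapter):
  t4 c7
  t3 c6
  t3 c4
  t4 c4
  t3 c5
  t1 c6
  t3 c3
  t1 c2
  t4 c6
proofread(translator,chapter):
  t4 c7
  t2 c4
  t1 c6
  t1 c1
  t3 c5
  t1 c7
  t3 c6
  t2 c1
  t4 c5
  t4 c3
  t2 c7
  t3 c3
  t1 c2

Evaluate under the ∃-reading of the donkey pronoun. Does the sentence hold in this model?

"it" takes "a chapter" as antecedent — a donkey pronoun bound across the clause boundary.
Weak reading: every translator t with some drafted-chapter has at least one drafted-chapter c such that proofread(t,c).
Per translator: t1:✓  t3:✓  t4:✓
Every translator in the restrictor has a witness.

True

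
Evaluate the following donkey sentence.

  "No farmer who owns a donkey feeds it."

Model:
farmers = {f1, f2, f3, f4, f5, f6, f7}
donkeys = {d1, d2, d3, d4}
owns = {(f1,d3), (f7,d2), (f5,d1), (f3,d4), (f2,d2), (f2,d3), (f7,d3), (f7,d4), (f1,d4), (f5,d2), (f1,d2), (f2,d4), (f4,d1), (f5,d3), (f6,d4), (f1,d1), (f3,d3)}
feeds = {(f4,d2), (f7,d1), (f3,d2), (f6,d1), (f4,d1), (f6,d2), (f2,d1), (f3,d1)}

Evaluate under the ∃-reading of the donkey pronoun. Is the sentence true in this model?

"it" takes "a donkey" as antecedent — a donkey pronoun bound across the clause boundary.
Truth condition: for no (f,d) with owns(f,d) does feeds(f,d) hold.
Restrictor pairs — does the scope hold? (f1,d1):fails  (f1,d2):fails  (f1,d3):fails  (f1,d4):fails  (f2,d2):fails  (f2,d3):fails  (f2,d4):fails  (f3,d3):fails  (f3,d4):fails  (f4,d1):holds  (f5,d1):fails  (f5,d2):fails  (f5,d3):fails  (f6,d4):fails  (f7,d2):fails  (f7,d3):fails  (f7,d4):fails
Scope holds for 1 pair(s), so the sentence is false.

False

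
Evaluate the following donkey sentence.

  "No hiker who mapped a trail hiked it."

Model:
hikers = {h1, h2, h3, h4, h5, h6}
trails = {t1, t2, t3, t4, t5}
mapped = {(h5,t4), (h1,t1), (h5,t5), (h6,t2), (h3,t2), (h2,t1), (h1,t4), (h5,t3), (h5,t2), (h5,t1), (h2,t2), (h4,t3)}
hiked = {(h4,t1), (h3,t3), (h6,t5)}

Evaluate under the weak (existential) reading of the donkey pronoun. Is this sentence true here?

True

"it" takes "a trail" as antecedent — a donkey pronoun bound across the clause boundary.
Truth condition: for no (h,t) with mapped(h,t) does hiked(h,t) hold.
Restrictor pairs — does the scope hold? (h1,t1):fails  (h1,t4):fails  (h2,t1):fails  (h2,t2):fails  (h3,t2):fails  (h4,t3):fails  (h5,t1):fails  (h5,t2):fails  (h5,t3):fails  (h5,t4):fails  (h5,t5):fails  (h6,t2):fails
Scope holds for no restrictor pair, so the sentence is true.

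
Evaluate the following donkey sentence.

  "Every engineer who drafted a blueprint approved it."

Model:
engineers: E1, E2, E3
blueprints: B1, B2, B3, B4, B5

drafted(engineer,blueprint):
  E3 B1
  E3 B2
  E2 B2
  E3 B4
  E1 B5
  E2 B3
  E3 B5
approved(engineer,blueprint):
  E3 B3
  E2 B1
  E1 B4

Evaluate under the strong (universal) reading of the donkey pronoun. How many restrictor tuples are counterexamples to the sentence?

7

"it" takes "a blueprint" as antecedent — a donkey pronoun bound across the clause boundary.
Strong reading: for every (e,b) with drafted(e,b), approved(e,b).
Restrictor pairs: (E1,B5) ✗  (E2,B2) ✗  (E2,B3) ✗  (E3,B1) ✗  (E3,B2) ✗  (E3,B4) ✗  (E3,B5) ✗
Counterexamples (restrictor pairs failing the scope): 7.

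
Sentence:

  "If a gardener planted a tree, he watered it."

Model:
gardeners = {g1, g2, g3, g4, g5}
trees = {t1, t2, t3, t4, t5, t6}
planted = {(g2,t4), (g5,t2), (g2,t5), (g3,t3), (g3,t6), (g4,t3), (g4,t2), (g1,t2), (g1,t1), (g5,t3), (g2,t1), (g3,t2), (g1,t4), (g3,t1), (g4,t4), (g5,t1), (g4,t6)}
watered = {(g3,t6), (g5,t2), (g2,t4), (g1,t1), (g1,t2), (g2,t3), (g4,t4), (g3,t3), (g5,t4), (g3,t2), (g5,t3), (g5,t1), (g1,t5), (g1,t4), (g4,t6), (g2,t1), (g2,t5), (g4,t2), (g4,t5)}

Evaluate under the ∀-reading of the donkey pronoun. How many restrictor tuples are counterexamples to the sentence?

2

"it" takes "a tree" as antecedent — a donkey pronoun bound across the clause boundary.
Strong reading: for every (g,t) with planted(g,t), watered(g,t).
Restrictor pairs: (g1,t1) ✓  (g1,t2) ✓  (g1,t4) ✓  (g2,t1) ✓  (g2,t4) ✓  (g2,t5) ✓  (g3,t1) ✗  (g3,t2) ✓  (g3,t3) ✓  (g3,t6) ✓  (g4,t2) ✓  (g4,t3) ✗  (g4,t4) ✓  (g4,t6) ✓  (g5,t1) ✓  (g5,t2) ✓  (g5,t3) ✓
Counterexamples (restrictor pairs failing the scope): 2.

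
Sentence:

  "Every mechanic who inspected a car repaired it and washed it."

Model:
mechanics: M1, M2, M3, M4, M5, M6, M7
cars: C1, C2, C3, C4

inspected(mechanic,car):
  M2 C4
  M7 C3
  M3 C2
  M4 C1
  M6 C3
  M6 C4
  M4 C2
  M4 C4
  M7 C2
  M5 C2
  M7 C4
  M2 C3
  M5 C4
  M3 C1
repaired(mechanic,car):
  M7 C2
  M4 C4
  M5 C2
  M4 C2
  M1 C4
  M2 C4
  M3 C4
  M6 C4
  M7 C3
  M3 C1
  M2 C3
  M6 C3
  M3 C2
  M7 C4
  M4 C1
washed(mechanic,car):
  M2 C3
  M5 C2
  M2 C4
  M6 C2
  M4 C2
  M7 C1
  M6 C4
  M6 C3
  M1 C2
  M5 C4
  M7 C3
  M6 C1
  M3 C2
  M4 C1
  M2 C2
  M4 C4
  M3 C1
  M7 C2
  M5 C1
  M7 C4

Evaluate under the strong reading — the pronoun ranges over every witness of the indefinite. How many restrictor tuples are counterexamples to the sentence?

1

"it" takes "a car" as antecedent — a donkey pronoun bound across the clause boundary.
Strong reading: for every (m,c) with inspected(m,c), repaired(m,c) ∧ washed(m,c).
Restrictor pairs: (M2,C3) ✓  (M2,C4) ✓  (M3,C1) ✓  (M3,C2) ✓  (M4,C1) ✓  (M4,C2) ✓  (M4,C4) ✓  (M5,C2) ✓  (M5,C4) ✗  (M6,C3) ✓  (M6,C4) ✓  (M7,C2) ✓  (M7,C3) ✓  (M7,C4) ✓
Counterexamples (restrictor pairs failing the scope): 1.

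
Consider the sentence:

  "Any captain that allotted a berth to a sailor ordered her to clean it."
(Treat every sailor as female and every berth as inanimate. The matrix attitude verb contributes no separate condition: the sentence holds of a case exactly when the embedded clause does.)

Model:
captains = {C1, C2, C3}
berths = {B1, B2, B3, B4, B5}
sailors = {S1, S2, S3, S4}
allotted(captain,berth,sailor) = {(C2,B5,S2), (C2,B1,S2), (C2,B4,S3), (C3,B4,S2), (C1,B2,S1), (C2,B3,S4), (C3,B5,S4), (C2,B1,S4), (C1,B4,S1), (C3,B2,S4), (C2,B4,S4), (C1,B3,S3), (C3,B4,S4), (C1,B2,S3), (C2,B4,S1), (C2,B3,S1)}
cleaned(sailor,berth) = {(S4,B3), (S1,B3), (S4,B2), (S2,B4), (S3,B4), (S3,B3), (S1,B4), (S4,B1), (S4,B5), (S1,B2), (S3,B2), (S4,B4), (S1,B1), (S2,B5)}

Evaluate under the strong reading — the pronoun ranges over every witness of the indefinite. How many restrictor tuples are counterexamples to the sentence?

"her" takes "a sailor" as antecedent and "it" takes "a berth"; both are donkey pronouns co-varying with the restrictor.
Strong reading: for every (c,b,s) with allotted(c,b,s), cleaned(s,b).
Restrictor triples: (C1,B2,S1)→cleaned(S1,B2) ✓  (C1,B2,S3)→cleaned(S3,B2) ✓  (C1,B3,S3)→cleaned(S3,B3) ✓  (C1,B4,S1)→cleaned(S1,B4) ✓  (C2,B1,S2)→cleaned(S2,B1) ✗  (C2,B1,S4)→cleaned(S4,B1) ✓  (C2,B3,S1)→cleaned(S1,B3) ✓  (C2,B3,S4)→cleaned(S4,B3) ✓  (C2,B4,S1)→cleaned(S1,B4) ✓  (C2,B4,S3)→cleaned(S3,B4) ✓  (C2,B4,S4)→cleaned(S4,B4) ✓  (C2,B5,S2)→cleaned(S2,B5) ✓  (C3,B2,S4)→cleaned(S4,B2) ✓  (C3,B4,S2)→cleaned(S2,B4) ✓  (C3,B4,S4)→cleaned(S4,B4) ✓  (C3,B5,S4)→cleaned(S4,B5) ✓
Counterexamples (restrictor triples failing the scope): 1.

1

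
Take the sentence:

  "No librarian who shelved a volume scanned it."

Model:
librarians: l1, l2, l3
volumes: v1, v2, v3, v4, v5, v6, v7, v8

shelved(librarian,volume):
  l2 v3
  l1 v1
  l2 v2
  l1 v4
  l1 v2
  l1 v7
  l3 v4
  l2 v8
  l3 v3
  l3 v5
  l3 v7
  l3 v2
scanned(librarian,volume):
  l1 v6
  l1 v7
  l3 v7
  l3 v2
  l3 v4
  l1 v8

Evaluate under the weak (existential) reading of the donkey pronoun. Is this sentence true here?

False

"it" takes "a volume" as antecedent — a donkey pronoun bound across the clause boundary.
Truth condition: for no (l,v) with shelved(l,v) does scanned(l,v) hold.
Restrictor pairs — does the scope hold? (l1,v1):fails  (l1,v2):fails  (l1,v4):fails  (l1,v7):holds  (l2,v2):fails  (l2,v3):fails  (l2,v8):fails  (l3,v2):holds  (l3,v3):fails  (l3,v4):holds  (l3,v5):fails  (l3,v7):holds
Scope holds for 4 pair(s), so the sentence is false.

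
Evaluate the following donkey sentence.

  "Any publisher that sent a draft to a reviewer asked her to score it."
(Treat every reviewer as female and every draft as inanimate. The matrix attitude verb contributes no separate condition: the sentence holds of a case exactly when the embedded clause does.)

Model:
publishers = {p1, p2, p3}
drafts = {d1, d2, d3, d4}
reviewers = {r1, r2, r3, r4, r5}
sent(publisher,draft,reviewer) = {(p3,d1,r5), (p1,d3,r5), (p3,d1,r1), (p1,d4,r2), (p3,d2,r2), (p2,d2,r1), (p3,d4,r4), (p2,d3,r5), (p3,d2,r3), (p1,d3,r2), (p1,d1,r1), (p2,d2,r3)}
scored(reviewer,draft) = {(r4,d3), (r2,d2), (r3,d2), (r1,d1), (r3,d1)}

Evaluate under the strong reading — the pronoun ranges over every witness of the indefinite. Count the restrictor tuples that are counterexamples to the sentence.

"her" takes "a reviewer" as antecedent and "it" takes "a draft"; both are donkey pronouns co-varying with the restrictor.
Strong reading: for every (p,d,r) with sent(p,d,r), scored(r,d).
Restrictor triples: (p1,d1,r1)→scored(r1,d1) ✓  (p1,d3,r2)→scored(r2,d3) ✗  (p1,d3,r5)→scored(r5,d3) ✗  (p1,d4,r2)→scored(r2,d4) ✗  (p2,d2,r1)→scored(r1,d2) ✗  (p2,d2,r3)→scored(r3,d2) ✓  (p2,d3,r5)→scored(r5,d3) ✗  (p3,d1,r1)→scored(r1,d1) ✓  (p3,d1,r5)→scored(r5,d1) ✗  (p3,d2,r2)→scored(r2,d2) ✓  (p3,d2,r3)→scored(r3,d2) ✓  (p3,d4,r4)→scored(r4,d4) ✗
Counterexamples (restrictor triples failing the scope): 7.

7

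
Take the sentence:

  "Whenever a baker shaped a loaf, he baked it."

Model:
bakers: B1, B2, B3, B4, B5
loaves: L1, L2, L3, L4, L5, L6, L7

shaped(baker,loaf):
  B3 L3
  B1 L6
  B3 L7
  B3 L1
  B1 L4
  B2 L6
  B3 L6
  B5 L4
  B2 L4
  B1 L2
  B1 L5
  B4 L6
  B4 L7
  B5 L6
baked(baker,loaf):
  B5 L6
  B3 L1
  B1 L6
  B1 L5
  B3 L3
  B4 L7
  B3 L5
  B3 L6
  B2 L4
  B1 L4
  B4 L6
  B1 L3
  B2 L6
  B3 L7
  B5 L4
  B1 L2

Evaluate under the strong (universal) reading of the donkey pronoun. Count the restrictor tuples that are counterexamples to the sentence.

"it" takes "a loaf" as antecedent — a donkey pronoun bound across the clause boundary.
Strong reading: for every (b,l) with shaped(b,l), baked(b,l).
Restrictor pairs: (B1,L2) ✓  (B1,L4) ✓  (B1,L5) ✓  (B1,L6) ✓  (B2,L4) ✓  (B2,L6) ✓  (B3,L1) ✓  (B3,L3) ✓  (B3,L6) ✓  (B3,L7) ✓  (B4,L6) ✓  (B4,L7) ✓  (B5,L4) ✓  (B5,L6) ✓
Counterexamples (restrictor pairs failing the scope): 0.

0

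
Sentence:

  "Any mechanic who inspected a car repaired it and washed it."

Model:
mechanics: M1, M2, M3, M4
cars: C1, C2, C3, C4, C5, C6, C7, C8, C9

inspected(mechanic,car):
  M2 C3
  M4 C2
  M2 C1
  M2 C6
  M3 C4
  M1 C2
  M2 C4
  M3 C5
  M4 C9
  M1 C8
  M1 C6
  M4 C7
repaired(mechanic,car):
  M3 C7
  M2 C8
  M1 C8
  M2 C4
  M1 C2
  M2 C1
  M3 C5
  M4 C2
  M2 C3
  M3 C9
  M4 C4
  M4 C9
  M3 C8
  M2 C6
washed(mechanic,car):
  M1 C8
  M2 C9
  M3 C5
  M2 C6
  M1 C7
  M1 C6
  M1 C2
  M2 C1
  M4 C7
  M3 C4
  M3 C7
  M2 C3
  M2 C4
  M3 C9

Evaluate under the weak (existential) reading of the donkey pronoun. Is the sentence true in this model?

"it" takes "a car" as antecedent — a donkey pronoun bound across the clause boundary.
Weak reading: every mechanic m with some inspected-car has at least one inspected-car c such that repaired(m,c) ∧ washed(m,c).
Per mechanic: M1:✓  M2:✓  M3:✓  M4:✗
M4 has no witness among its inspected-cars.

False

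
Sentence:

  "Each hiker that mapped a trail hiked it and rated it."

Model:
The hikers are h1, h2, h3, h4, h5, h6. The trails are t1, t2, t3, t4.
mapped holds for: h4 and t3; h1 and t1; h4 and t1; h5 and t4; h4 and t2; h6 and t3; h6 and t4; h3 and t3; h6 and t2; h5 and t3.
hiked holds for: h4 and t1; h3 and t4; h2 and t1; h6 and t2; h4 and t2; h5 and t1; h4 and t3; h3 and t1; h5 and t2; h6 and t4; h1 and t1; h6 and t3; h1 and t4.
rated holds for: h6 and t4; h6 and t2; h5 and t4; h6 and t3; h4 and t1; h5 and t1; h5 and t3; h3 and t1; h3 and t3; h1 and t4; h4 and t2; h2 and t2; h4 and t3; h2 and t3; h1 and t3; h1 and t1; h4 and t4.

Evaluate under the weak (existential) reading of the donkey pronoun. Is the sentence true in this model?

False

"it" takes "a trail" as antecedent — a donkey pronoun bound across the clause boundary.
Weak reading: every hiker h with some mapped-trail has at least one mapped-trail t such that hiked(h,t) ∧ rated(h,t).
Per hiker: h1:✓  h3:✗  h4:✓  h5:✗  h6:✓
h3 has no witness among its mapped-trails.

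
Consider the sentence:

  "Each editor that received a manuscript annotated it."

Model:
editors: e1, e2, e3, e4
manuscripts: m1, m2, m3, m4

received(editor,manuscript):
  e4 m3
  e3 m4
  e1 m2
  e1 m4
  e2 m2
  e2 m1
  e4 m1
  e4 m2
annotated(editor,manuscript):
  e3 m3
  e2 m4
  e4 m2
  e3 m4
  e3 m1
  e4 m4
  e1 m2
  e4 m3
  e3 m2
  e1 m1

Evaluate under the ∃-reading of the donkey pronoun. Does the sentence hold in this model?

"it" takes "a manuscript" as antecedent — a donkey pronoun bound across the clause boundary.
Weak reading: every editor e with some received-manuscript has at least one received-manuscript m such that annotated(e,m).
Per editor: e1:✓  e2:✗  e3:✓  e4:✓
e2 has no witness among its received-manuscripts.

False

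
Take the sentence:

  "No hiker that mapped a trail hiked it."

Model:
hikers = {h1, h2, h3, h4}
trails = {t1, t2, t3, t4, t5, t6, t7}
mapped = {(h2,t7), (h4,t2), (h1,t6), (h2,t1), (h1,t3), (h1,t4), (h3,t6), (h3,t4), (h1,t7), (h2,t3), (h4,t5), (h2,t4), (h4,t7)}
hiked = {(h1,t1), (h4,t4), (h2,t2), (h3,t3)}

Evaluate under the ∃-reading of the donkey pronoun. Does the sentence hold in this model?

"it" takes "a trail" as antecedent — a donkey pronoun bound across the clause boundary.
Truth condition: for no (h,t) with mapped(h,t) does hiked(h,t) hold.
Restrictor pairs — does the scope hold? (h1,t3):fails  (h1,t4):fails  (h1,t6):fails  (h1,t7):fails  (h2,t1):fails  (h2,t3):fails  (h2,t4):fails  (h2,t7):fails  (h3,t4):fails  (h3,t6):fails  (h4,t2):fails  (h4,t5):fails  (h4,t7):fails
Scope holds for no restrictor pair, so the sentence is true.

True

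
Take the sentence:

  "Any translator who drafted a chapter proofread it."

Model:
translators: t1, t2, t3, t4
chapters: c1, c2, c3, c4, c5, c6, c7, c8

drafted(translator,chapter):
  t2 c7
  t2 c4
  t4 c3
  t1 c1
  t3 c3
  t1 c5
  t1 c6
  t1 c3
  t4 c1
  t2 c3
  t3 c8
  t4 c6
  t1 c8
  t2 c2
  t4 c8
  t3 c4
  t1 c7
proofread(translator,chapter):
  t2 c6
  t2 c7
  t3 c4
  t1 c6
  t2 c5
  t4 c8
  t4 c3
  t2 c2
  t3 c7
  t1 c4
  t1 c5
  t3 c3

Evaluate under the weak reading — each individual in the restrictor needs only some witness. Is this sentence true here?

"it" takes "a chapter" as antecedent — a donkey pronoun bound across the clause boundary.
Weak reading: every translator t with some drafted-chapter has at least one drafted-chapter c such that proofread(t,c).
Per translator: t1:✓  t2:✓  t3:✓  t4:✓
Every translator in the restrictor has a witness.

True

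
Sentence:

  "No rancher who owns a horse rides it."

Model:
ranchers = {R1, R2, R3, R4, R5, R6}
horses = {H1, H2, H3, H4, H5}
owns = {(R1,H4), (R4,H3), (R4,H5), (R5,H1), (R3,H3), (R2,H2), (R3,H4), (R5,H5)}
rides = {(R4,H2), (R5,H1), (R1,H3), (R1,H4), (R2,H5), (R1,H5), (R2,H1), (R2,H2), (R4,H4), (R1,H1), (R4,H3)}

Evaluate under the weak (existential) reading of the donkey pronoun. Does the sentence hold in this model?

"it" takes "a horse" as antecedent — a donkey pronoun bound across the clause boundary.
Truth condition: for no (r,h) with owns(r,h) does rides(r,h) hold.
Restrictor pairs — does the scope hold? (R1,H4):holds  (R2,H2):holds  (R3,H3):fails  (R3,H4):fails  (R4,H3):holds  (R4,H5):fails  (R5,H1):holds  (R5,H5):fails
Scope holds for 4 pair(s), so the sentence is false.

False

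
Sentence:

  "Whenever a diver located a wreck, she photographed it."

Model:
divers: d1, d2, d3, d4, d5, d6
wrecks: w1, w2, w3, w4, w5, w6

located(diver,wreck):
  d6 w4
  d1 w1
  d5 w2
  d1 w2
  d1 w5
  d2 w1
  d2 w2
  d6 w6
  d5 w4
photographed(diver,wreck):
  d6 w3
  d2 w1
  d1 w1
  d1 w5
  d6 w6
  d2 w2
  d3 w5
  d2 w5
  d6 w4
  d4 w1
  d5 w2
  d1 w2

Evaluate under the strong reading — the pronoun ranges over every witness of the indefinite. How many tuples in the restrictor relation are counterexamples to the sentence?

"it" takes "a wreck" as antecedent — a donkey pronoun bound across the clause boundary.
Strong reading: for every (d,w) with located(d,w), photographed(d,w).
Restrictor pairs: (d1,w1) ✓  (d1,w2) ✓  (d1,w5) ✓  (d2,w1) ✓  (d2,w2) ✓  (d5,w2) ✓  (d5,w4) ✗  (d6,w4) ✓  (d6,w6) ✓
Counterexamples (restrictor pairs failing the scope): 1.

1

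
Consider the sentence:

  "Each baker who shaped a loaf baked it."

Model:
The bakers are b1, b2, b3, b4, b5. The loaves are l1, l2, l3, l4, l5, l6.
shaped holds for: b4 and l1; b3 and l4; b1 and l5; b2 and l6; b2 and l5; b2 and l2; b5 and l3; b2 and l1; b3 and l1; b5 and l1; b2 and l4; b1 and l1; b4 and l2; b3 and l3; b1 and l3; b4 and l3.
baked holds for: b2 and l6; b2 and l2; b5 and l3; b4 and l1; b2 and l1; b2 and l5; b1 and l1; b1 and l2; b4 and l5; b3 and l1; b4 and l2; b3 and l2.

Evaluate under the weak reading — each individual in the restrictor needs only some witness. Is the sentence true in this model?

"it" takes "a loaf" as antecedent — a donkey pronoun bound across the clause boundary.
Weak reading: every baker b with some shaped-loaf has at least one shaped-loaf l such that baked(b,l).
Per baker: b1:✓  b2:✓  b3:✓  b4:✓  b5:✓
Every baker in the restrictor has a witness.

True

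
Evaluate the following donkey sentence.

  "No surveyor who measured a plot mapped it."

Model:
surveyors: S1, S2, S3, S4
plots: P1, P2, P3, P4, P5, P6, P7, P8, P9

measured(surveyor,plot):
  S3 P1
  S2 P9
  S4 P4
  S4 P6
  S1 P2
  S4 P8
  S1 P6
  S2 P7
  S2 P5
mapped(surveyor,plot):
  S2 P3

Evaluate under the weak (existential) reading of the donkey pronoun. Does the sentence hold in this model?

True

"it" takes "a plot" as antecedent — a donkey pronoun bound across the clause boundary.
Truth condition: for no (s,p) with measured(s,p) does mapped(s,p) hold.
Restrictor pairs — does the scope hold? (S1,P2):fails  (S1,P6):fails  (S2,P5):fails  (S2,P7):fails  (S2,P9):fails  (S3,P1):fails  (S4,P4):fails  (S4,P6):fails  (S4,P8):fails
Scope holds for no restrictor pair, so the sentence is true.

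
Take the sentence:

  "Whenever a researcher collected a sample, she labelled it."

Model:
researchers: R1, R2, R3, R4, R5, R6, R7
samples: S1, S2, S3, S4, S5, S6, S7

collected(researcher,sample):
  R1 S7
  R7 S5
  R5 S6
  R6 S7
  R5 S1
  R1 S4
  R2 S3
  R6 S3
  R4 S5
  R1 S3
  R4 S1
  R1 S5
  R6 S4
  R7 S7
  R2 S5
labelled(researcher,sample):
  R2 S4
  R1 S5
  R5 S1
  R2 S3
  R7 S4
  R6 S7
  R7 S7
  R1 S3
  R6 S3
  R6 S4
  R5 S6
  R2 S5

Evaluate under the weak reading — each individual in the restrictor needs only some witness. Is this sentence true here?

"it" takes "a sample" as antecedent — a donkey pronoun bound across the clause boundary.
Weak reading: every researcher r with some collected-sample has at least one collected-sample s such that labelled(r,s).
Per researcher: R1:✓  R2:✓  R4:✗  R5:✓  R6:✓  R7:✓
R4 has no witness among its collected-samples.

False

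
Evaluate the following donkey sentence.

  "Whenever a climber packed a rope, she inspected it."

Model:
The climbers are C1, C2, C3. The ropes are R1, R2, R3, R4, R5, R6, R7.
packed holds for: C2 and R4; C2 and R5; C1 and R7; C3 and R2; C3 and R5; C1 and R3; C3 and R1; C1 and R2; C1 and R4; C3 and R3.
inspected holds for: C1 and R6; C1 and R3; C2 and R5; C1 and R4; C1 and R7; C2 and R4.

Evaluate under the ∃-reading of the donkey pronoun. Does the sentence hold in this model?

False

"it" takes "a rope" as antecedent — a donkey pronoun bound across the clause boundary.
Weak reading: every climber c with some packed-rope has at least one packed-rope r such that inspected(c,r).
Per climber: C1:✓  C2:✓  C3:✗
C3 has no witness among its packed-ropes.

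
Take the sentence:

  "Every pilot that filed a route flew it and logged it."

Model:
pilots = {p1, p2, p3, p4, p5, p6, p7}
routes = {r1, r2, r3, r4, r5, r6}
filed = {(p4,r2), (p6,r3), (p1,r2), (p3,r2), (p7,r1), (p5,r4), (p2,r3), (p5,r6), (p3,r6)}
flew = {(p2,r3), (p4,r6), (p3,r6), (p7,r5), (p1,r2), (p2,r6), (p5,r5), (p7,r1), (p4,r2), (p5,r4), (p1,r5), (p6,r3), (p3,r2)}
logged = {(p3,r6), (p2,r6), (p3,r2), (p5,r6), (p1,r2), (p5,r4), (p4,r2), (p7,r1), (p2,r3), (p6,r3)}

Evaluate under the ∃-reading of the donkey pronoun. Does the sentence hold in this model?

"it" takes "a route" as antecedent — a donkey pronoun bound across the clause boundary.
Weak reading: every pilot p with some filed-route has at least one filed-route r such that flew(p,r) ∧ logged(p,r).
Per pilot: p1:✓  p2:✓  p3:✓  p4:✓  p5:✓  p6:✓  p7:✓
Every pilot in the restrictor has a witness.

True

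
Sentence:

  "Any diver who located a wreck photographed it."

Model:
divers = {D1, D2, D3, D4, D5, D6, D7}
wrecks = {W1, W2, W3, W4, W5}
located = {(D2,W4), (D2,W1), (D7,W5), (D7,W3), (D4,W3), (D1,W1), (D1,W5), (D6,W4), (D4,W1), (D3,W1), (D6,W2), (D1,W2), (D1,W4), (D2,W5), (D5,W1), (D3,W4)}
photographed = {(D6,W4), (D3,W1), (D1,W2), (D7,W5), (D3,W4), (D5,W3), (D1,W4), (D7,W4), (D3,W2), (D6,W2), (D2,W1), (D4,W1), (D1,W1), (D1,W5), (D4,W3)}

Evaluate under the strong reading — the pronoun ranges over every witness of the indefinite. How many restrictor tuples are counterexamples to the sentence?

"it" takes "a wreck" as antecedent — a donkey pronoun bound across the clause boundary.
Strong reading: for every (d,w) with located(d,w), photographed(d,w).
Restrictor pairs: (D1,W1) ✓  (D1,W2) ✓  (D1,W4) ✓  (D1,W5) ✓  (D2,W1) ✓  (D2,W4) ✗  (D2,W5) ✗  (D3,W1) ✓  (D3,W4) ✓  (D4,W1) ✓  (D4,W3) ✓  (D5,W1) ✗  (D6,W2) ✓  (D6,W4) ✓  (D7,W3) ✗  (D7,W5) ✓
Counterexamples (restrictor pairs failing the scope): 4.

4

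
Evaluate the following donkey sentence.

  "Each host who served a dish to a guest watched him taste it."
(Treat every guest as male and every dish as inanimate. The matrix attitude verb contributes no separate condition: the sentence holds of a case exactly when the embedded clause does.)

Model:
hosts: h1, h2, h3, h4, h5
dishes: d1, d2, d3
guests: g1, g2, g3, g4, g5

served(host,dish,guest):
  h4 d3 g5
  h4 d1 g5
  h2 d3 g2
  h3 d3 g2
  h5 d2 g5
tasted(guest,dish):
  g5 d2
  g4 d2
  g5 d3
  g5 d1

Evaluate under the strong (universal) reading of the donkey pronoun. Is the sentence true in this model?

"him" takes "a guest" as antecedent and "it" takes "a dish"; both are donkey pronouns co-varying with the restrictor.
Strong reading: for every (h,d,g) with served(h,d,g), tasted(g,d).
Restrictor triples: (h2,d3,g2)→tasted(g2,d3) ✗  (h3,d3,g2)→tasted(g2,d3) ✗  (h4,d1,g5)→tasted(g5,d1) ✓  (h4,d3,g5)→tasted(g5,d3) ✓  (h5,d2,g5)→tasted(g5,d2) ✓
Counterexample: (h2,d3,g2) — tasted(g2,d3) does not hold.

False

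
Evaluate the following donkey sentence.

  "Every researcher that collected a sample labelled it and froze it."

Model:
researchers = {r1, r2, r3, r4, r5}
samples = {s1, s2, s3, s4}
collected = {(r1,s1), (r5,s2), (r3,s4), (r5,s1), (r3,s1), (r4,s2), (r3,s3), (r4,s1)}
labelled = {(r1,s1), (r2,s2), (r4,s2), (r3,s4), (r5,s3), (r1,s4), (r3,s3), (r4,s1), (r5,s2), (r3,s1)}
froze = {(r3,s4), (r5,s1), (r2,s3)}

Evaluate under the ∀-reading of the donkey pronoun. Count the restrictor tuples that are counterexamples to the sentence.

"it" takes "a sample" as antecedent — a donkey pronoun bound across the clause boundary.
Strong reading: for every (r,s) with collected(r,s), labelled(r,s) ∧ froze(r,s).
Restrictor pairs: (r1,s1) ✗  (r3,s1) ✗  (r3,s3) ✗  (r3,s4) ✓  (r4,s1) ✗  (r4,s2) ✗  (r5,s1) ✗  (r5,s2) ✗
Counterexamples (restrictor pairs failing the scope): 7.

7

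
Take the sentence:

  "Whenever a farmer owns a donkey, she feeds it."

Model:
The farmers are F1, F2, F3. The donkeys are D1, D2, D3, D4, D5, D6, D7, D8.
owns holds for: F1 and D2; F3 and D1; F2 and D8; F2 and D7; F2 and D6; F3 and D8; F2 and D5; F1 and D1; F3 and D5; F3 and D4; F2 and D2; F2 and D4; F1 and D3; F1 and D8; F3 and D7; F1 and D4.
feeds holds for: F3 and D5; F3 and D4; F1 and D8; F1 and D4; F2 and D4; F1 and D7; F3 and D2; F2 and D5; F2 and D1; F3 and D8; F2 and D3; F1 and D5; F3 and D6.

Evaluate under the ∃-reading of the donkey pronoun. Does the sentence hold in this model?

True

"it" takes "a donkey" as antecedent — a donkey pronoun bound across the clause boundary.
Weak reading: every farmer f with some owns-donkey has at least one owns-donkey d such that feeds(f,d).
Per farmer: F1:✓  F2:✓  F3:✓
Every farmer in the restrictor has a witness.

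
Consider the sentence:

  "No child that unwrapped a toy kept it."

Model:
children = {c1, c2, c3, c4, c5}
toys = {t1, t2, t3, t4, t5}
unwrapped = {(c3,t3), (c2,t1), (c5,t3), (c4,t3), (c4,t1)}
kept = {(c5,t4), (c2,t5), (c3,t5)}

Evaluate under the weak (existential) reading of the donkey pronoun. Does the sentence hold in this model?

True

"it" takes "a toy" as antecedent — a donkey pronoun bound across the clause boundary.
Truth condition: for no (c,t) with unwrapped(c,t) does kept(c,t) hold.
Restrictor pairs — does the scope hold? (c2,t1):fails  (c3,t3):fails  (c4,t1):fails  (c4,t3):fails  (c5,t3):fails
Scope holds for no restrictor pair, so the sentence is true.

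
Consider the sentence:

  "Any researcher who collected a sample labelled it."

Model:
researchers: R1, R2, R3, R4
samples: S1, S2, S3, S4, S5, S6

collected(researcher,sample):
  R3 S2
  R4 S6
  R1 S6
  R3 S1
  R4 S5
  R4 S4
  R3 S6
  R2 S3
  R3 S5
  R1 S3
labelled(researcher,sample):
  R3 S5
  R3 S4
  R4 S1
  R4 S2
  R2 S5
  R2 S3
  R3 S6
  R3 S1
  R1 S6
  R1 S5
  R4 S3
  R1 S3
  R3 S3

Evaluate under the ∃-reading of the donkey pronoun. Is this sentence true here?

"it" takes "a sample" as antecedent — a donkey pronoun bound across the clause boundary.
Weak reading: every researcher r with some collected-sample has at least one collected-sample s such that labelled(r,s).
Per researcher: R1:✓  R2:✓  R3:✓  R4:✗
R4 has no witness among its collected-samples.

False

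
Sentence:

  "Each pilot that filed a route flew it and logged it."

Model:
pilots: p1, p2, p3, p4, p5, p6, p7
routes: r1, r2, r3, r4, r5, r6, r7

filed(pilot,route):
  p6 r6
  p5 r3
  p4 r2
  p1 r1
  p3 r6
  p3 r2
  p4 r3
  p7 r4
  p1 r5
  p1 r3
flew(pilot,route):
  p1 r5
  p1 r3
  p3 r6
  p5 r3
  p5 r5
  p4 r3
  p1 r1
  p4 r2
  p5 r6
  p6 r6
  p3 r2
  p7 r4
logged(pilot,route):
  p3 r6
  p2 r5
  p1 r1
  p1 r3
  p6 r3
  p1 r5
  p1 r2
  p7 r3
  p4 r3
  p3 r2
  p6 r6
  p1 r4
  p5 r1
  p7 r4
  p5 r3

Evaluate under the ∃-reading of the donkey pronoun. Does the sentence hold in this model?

"it" takes "a route" as antecedent — a donkey pronoun bound across the clause boundary.
Weak reading: every pilot p with some filed-route has at least one filed-route r such that flew(p,r) ∧ logged(p,r).
Per pilot: p1:✓  p3:✓  p4:✓  p5:✓  p6:✓  p7:✓
Every pilot in the restrictor has a witness.

True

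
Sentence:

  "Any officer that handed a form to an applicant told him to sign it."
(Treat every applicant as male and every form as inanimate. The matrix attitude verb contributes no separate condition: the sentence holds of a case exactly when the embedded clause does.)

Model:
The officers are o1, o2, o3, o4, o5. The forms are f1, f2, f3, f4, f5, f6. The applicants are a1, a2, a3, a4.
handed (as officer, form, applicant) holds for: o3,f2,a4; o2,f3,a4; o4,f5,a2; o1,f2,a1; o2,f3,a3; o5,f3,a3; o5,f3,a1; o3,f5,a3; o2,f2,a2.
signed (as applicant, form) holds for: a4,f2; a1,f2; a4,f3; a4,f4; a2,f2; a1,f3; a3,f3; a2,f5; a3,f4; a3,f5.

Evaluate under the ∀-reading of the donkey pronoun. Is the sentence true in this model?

True

"him" takes "an applicant" as antecedent and "it" takes "a form"; both are donkey pronouns co-varying with the restrictor.
Strong reading: for every (o,f,a) with handed(o,f,a), signed(a,f).
Restrictor triples: (o1,f2,a1)→signed(a1,f2) ✓  (o2,f2,a2)→signed(a2,f2) ✓  (o2,f3,a3)→signed(a3,f3) ✓  (o2,f3,a4)→signed(a4,f3) ✓  (o3,f2,a4)→signed(a4,f2) ✓  (o3,f5,a3)→signed(a3,f5) ✓  (o4,f5,a2)→signed(a2,f5) ✓  (o5,f3,a1)→signed(a1,f3) ✓  (o5,f3,a3)→signed(a3,f3) ✓
Every restrictor triple satisfies the scope.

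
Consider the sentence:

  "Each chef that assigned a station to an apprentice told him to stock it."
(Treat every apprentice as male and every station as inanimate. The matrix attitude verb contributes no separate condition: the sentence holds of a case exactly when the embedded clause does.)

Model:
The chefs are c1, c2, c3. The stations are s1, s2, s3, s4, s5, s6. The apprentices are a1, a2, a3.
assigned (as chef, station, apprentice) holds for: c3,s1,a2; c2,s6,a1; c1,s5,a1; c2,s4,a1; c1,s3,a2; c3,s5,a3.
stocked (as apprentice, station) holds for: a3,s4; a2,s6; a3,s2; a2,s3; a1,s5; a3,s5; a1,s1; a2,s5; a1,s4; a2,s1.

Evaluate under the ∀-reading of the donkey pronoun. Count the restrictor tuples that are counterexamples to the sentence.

1

"him" takes "an apprentice" as antecedent and "it" takes "a station"; both are donkey pronouns co-varying with the restrictor.
Strong reading: for every (c,s,a) with assigned(c,s,a), stocked(a,s).
Restrictor triples: (c1,s3,a2)→stocked(a2,s3) ✓  (c1,s5,a1)→stocked(a1,s5) ✓  (c2,s4,a1)→stocked(a1,s4) ✓  (c2,s6,a1)→stocked(a1,s6) ✗  (c3,s1,a2)→stocked(a2,s1) ✓  (c3,s5,a3)→stocked(a3,s5) ✓
Counterexamples (restrictor triples failing the scope): 1.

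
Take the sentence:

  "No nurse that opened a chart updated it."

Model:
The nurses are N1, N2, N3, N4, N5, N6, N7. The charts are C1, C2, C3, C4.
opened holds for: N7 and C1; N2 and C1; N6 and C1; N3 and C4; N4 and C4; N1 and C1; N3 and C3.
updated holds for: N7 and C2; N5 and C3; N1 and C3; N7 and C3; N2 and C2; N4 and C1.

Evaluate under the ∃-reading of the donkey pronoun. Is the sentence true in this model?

True

"it" takes "a chart" as antecedent — a donkey pronoun bound across the clause boundary.
Truth condition: for no (n,c) with opened(n,c) does updated(n,c) hold.
Restrictor pairs — does the scope hold? (N1,C1):fails  (N2,C1):fails  (N3,C3):fails  (N3,C4):fails  (N4,C4):fails  (N6,C1):fails  (N7,C1):fails
Scope holds for no restrictor pair, so the sentence is true.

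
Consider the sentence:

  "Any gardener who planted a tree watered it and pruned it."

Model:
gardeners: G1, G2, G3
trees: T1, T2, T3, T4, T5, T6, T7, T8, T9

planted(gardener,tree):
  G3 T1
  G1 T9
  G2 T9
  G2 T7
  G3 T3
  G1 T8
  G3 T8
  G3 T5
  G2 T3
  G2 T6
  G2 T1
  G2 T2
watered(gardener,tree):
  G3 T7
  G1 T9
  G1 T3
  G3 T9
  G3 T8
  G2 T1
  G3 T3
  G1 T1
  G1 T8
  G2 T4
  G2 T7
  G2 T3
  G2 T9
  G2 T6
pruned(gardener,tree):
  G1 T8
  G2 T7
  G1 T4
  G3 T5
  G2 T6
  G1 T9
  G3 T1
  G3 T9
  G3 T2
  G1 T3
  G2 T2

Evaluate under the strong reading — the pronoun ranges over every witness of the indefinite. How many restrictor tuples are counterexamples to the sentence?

8

"it" takes "a tree" as antecedent — a donkey pronoun bound across the clause boundary.
Strong reading: for every (g,t) with planted(g,t), watered(g,t) ∧ pruned(g,t).
Restrictor pairs: (G1,T8) ✓  (G1,T9) ✓  (G2,T1) ✗  (G2,T2) ✗  (G2,T3) ✗  (G2,T6) ✓  (G2,T7) ✓  (G2,T9) ✗  (G3,T1) ✗  (G3,T3) ✗  (G3,T5) ✗  (G3,T8) ✗
Counterexamples (restrictor pairs failing the scope): 8.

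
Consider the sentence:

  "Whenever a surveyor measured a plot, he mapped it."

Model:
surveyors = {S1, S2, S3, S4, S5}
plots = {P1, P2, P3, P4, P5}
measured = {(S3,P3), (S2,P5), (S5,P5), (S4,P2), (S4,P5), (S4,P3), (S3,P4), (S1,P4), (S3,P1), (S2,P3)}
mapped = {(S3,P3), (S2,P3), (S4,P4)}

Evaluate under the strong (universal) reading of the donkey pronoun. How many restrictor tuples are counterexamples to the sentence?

"it" takes "a plot" as antecedent — a donkey pronoun bound across the clause boundary.
Strong reading: for every (s,p) with measured(s,p), mapped(s,p).
Restrictor pairs: (S1,P4) ✗  (S2,P3) ✓  (S2,P5) ✗  (S3,P1) ✗  (S3,P3) ✓  (S3,P4) ✗  (S4,P2) ✗  (S4,P3) ✗  (S4,P5) ✗  (S5,P5) ✗
Counterexamples (restrictor pairs failing the scope): 8.

8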